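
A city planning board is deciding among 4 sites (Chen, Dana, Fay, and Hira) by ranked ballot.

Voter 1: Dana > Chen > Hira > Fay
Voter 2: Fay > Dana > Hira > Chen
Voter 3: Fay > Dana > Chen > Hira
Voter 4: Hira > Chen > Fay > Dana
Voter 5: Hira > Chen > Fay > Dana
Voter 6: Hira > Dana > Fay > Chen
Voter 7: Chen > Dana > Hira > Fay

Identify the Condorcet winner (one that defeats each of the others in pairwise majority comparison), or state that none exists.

None — there is no Condorcet winner

Head-to-head results (7 voters total):
Chen vs Dana: Dana wins 4–3.
Chen vs Fay: Chen wins 4–3.
Chen vs Hira: Hira wins 4–3.
Dana vs Fay: Fay wins 4–3.
Dana vs Hira: Dana wins 4–3.
Fay vs Hira: Hira wins 5–2.
No candidate beats all others: Chen beats Fay beats Dana beats Chen, a majority cycle.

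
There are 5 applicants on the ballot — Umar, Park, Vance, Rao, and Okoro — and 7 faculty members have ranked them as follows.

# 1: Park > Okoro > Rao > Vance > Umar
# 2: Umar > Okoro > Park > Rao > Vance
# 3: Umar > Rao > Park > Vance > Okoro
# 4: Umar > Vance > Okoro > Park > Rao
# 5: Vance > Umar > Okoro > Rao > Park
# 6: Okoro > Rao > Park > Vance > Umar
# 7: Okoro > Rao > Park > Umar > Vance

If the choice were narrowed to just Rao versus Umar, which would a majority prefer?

Ballots ranking Rao above Umar: 3.
Ballots ranking Umar above Rao: 4.
Umar wins the head-to-head, 4–3.

Umar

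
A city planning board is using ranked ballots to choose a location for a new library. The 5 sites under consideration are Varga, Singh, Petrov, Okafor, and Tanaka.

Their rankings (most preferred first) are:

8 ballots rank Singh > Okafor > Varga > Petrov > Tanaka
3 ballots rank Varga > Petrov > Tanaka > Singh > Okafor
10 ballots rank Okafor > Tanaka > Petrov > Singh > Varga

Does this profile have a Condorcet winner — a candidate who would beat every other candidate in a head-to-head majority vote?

Head-to-head results (21 voters total):
Varga vs Singh: Singh wins 18–3.
Varga vs Petrov: Varga wins 11–10.
Varga vs Okafor: Okafor wins 18–3.
Varga vs Tanaka: Varga wins 11–10.
Singh vs Petrov: Petrov wins 13–8.
Singh vs Okafor: Singh wins 11–10.
Singh vs Tanaka: Tanaka wins 13–8.
Petrov vs Okafor: Okafor wins 18–3.
Petrov vs Tanaka: Petrov wins 11–10.
Okafor vs Tanaka: Okafor wins 18–3.
No candidate beats all others: Varga beats Petrov beats Singh beats Varga, a majority cycle.

No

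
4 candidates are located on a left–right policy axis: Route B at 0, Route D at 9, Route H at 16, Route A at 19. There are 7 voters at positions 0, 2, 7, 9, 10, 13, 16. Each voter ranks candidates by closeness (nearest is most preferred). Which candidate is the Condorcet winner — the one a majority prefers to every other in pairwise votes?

With single-peaked preferences on a line, the Condorcet winner is the candidate closest to the median voter.
The median voter (position 9) is closest to Route D at 9.
Check: Route D vs Route B — voters closer to Route D: 5 of 7.

Route D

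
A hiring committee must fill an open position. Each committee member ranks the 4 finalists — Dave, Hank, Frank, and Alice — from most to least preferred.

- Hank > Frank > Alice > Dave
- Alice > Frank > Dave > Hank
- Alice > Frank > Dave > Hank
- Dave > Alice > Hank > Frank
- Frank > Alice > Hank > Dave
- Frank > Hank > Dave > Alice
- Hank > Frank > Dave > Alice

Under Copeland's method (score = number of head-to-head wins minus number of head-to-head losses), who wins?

Pairwise results:
  Dave vs Hank: Hank wins 4–3.
  Dave vs Frank: Frank wins 6–1.
  Dave vs Alice: Alice wins 4–3.
  Hank vs Frank: Frank wins 4–3.
  Hank vs Alice: Alice wins 4–3.
  Frank vs Alice: Frank wins 4–3.
Copeland scores (wins − losses):
  Dave: 0 − 3 = -3
  Hank: 1 − 2 = -1
  Frank: 3 − 0 = 3
  Alice: 2 − 1 = 1
Frank has the best Copeland score.

Frank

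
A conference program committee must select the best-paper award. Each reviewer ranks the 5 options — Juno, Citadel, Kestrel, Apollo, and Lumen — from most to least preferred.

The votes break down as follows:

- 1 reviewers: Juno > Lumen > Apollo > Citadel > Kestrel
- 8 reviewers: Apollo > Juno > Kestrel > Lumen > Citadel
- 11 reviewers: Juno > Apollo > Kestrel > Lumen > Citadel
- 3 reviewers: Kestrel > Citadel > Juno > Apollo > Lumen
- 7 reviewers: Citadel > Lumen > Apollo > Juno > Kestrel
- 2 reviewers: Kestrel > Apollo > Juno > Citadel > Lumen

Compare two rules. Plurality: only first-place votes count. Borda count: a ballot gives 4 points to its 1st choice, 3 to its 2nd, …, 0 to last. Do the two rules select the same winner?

Plurality first-place counts: Juno 12, Citadel 7, Kestrel 5, Apollo 8, Lumen 0 → Juno.
Borda totals: Juno 89, Citadel 40, Kestrel 58, Apollo 90, Lumen 43 → Apollo.
The two rules disagree: plurality picks Juno, Borda picks Apollo.

No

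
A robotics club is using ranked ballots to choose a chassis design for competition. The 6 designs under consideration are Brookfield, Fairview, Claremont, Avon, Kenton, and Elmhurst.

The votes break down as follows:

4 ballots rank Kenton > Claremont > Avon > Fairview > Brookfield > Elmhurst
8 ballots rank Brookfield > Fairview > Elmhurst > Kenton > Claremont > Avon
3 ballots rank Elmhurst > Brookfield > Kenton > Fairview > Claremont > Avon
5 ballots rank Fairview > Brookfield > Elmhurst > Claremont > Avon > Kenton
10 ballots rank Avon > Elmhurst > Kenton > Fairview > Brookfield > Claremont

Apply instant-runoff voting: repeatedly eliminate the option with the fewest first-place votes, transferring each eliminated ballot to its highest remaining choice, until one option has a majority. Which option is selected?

Brookfield

Round 1: Avon 10, Brookfield 8, Fairview 5, Kenton 4, Elmhurst 3, Claremont 0. Claremont has the fewest and is eliminated.
Round 2: Avon 10, Brookfield 8, Fairview 5, Kenton 4, Elmhurst 3. Elmhurst has the fewest and is eliminated.
Round 3: Brookfield 11, Avon 10, Fairview 5, Kenton 4. Kenton has the fewest and is eliminated.
Round 4: Avon 14, Brookfield 11, Fairview 5. Fairview has the fewest and is eliminated.
Round 5: Brookfield 16, Avon 14. Brookfield has a majority.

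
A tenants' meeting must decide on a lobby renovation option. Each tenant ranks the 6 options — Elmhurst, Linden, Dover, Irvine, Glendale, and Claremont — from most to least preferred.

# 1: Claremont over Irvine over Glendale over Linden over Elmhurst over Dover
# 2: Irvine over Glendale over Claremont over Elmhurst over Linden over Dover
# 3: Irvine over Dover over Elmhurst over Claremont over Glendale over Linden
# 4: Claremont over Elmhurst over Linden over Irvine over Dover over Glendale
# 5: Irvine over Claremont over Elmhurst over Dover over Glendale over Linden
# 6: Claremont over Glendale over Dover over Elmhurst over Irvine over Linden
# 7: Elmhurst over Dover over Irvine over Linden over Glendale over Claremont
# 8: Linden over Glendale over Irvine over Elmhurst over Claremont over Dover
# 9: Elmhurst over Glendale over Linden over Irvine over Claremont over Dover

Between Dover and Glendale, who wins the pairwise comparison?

Glendale

Ballots ranking Dover above Glendale: 4.
Ballots ranking Glendale above Dover: 5.
Glendale wins the head-to-head, 5–4.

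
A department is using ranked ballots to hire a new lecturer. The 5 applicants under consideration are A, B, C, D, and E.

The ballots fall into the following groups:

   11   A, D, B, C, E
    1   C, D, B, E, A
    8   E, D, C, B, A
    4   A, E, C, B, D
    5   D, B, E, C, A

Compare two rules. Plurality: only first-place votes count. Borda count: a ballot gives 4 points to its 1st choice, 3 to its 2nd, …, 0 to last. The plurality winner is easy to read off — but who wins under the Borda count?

Plurality first-place counts: A 15, B 0, C 1, D 5, E 8 → A.
Borda totals: A 60, B 51, C 44, D 80, E 55 → D.

D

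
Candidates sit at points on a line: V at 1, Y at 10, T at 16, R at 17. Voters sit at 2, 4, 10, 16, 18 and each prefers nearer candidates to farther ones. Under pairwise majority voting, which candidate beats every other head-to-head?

Y

With single-peaked preferences on a line, the Condorcet winner is the candidate closest to the median voter.
The median voter (position 10) is closest to Y at 10.
Check: Y vs T — voters closer to Y: 3 of 5.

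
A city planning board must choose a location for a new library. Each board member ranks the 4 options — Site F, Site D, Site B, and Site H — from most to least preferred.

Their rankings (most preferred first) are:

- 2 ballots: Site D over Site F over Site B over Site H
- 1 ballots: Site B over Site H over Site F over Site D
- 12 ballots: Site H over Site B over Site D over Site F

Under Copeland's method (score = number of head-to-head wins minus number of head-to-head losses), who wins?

Pairwise results:
  Site F vs Site D: Site D wins 14–1.
  Site F vs Site B: Site B wins 13–2.
  Site F vs Site H: Site H wins 13–2.
  Site D vs Site B: Site B wins 13–2.
  Site D vs Site H: Site H wins 13–2.
  Site B vs Site H: Site H wins 12–3.
Copeland scores (wins − losses):
  Site F: 0 − 3 = -3
  Site D: 1 − 2 = -1
  Site B: 2 − 1 = 1
  Site H: 3 − 0 = 3
Site H has the best Copeland score.

Site H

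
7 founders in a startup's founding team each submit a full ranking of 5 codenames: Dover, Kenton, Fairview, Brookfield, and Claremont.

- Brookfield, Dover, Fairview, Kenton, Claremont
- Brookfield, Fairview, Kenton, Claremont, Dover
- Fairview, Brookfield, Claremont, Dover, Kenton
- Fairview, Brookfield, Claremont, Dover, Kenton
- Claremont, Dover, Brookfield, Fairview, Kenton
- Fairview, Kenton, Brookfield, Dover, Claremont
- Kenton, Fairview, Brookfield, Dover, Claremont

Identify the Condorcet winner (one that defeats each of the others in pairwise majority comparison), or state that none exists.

Fairview

Head-to-head results (7 voters total):
Dover vs Kenton: Dover wins 4–3.
Dover vs Fairview: Fairview wins 5–2.
Dover vs Brookfield: Brookfield wins 6–1.
Dover vs Claremont: Claremont wins 4–3.
Kenton vs Fairview: Fairview wins 6–1.
Kenton vs Brookfield: Brookfield wins 5–2.
Kenton vs Claremont: Kenton wins 4–3.
Fairview vs Brookfield: Fairview wins 4–3.
Fairview vs Claremont: Fairview wins 6–1.
Brookfield vs Claremont: Brookfield wins 6–1.
Fairview beats each rival — Dover (5–2), Kenton (6–1), Brookfield (4–3), Claremont (6–1) — so Fairview is the Condorcet winner.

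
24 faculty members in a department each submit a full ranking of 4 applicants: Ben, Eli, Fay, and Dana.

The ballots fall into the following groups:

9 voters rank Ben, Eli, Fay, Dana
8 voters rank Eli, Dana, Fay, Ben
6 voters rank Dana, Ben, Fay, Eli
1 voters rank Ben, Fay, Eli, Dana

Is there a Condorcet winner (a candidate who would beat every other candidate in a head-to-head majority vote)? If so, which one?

No Condorcet winner

Head-to-head results (24 voters total):
Ben vs Eli: Ben wins 16–8.
Ben vs Fay: Ben wins 16–8.
Ben vs Dana: Dana wins 14–10.
Eli vs Fay: Eli wins 17–7.
Eli vs Dana: Eli wins 18–6.
Fay vs Dana: Dana wins 14–10.
No candidate beats all others: Ben beats Eli beats Dana beats Ben, a majority cycle.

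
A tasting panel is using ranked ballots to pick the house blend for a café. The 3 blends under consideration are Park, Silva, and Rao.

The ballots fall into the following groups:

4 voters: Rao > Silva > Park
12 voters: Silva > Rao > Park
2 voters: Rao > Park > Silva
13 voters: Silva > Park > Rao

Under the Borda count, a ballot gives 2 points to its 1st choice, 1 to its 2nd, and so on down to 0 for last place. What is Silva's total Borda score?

Borda scores:
  Park: 4·0 + 12·0 + 2·1 + 13·1 = 15
  Silva: 4·1 + 12·2 + 2·0 + 13·2 = 54
  Rao: 4·2 + 12·1 + 2·2 + 13·0 = 24

54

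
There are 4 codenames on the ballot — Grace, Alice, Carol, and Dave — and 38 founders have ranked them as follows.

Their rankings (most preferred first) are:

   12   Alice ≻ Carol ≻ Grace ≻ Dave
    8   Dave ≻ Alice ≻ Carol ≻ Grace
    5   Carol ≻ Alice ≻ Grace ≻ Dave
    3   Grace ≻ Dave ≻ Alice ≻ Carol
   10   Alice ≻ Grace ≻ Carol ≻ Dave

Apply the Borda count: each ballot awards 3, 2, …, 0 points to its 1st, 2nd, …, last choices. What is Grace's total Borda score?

46

Borda scores:
  Grace: 12·1 + 8·0 + 5·1 + 3·3 + 10·2 = 46
  Alice: 12·3 + 8·2 + 5·2 + 3·1 + 10·3 = 95
  Carol: 12·2 + 8·1 + 5·3 + 3·0 + 10·1 = 57
  Dave: 12·0 + 8·3 + 5·0 + 3·2 + 10·0 = 30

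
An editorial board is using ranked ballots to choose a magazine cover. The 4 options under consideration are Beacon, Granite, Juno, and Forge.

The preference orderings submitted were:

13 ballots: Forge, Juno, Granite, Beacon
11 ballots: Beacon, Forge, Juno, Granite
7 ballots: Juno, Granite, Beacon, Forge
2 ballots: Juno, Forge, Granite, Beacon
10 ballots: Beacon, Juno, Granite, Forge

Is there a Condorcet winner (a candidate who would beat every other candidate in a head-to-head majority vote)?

No

Head-to-head results (43 voters total):
Beacon vs Granite: Granite wins 22–21.
Beacon vs Juno: Juno wins 22–21.
Beacon vs Forge: Beacon wins 28–15.
Granite vs Juno: Juno wins 43–0.
Granite vs Forge: Forge wins 26–17.
Juno vs Forge: Forge wins 24–19.
No candidate beats all others: Beacon beats Forge beats Granite beats Beacon, a majority cycle.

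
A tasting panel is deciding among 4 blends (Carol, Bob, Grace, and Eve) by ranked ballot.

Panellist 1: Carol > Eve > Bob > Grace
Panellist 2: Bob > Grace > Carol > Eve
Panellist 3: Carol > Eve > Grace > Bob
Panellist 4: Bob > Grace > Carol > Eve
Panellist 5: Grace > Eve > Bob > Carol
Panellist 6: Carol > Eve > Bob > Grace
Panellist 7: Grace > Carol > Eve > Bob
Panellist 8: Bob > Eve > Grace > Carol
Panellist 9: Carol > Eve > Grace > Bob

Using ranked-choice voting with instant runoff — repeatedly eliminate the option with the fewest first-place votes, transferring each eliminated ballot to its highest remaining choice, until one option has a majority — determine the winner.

Carol

Round 1: Carol 4, Bob 3, Grace 2, Eve 0. Eve has the fewest and is eliminated.
Round 2: Carol 4, Bob 3, Grace 2. Grace has the fewest and is eliminated.
Round 3: Carol 5, Bob 4. Carol has a majority.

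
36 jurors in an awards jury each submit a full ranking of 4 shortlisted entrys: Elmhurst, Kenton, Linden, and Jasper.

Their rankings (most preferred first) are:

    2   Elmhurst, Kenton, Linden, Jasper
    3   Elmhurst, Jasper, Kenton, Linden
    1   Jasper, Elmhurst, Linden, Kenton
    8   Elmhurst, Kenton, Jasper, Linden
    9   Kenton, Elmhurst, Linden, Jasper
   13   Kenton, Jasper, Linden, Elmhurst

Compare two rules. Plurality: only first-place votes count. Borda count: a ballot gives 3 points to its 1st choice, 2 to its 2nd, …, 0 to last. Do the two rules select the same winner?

Yes

Plurality first-place counts: Elmhurst 13, Kenton 22, Linden 0, Jasper 1 → Kenton.
Borda totals: Elmhurst 59, Kenton 89, Linden 25, Jasper 43 → Kenton.
The two rules agree on Kenton.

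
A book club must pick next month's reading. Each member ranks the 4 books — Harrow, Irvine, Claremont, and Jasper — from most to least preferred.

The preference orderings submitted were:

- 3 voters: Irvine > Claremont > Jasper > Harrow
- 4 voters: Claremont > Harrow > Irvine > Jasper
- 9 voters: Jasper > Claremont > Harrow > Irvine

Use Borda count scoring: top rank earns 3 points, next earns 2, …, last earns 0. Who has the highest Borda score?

Borda scores:
  Harrow: 3·0 + 4·2 + 9·1 = 17
  Irvine: 3·3 + 4·1 + 9·0 = 13
  Claremont: 3·2 + 4·3 + 9·2 = 36
  Jasper: 3·1 + 4·0 + 9·3 = 30
Claremont has the highest total.

Claremont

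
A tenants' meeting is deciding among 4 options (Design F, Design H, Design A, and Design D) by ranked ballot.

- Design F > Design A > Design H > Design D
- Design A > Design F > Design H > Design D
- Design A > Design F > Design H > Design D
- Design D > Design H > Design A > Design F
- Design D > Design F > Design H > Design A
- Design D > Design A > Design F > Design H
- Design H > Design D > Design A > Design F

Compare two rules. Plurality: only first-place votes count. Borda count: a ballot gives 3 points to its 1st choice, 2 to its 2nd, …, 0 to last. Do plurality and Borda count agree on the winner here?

Plurality first-place counts: Design F 1, Design H 1, Design A 2, Design D 3 → Design D.
Borda totals: Design F 10, Design H 9, Design A 12, Design D 11 → Design A.
The two rules disagree: plurality picks Design D, Borda picks Design A.

No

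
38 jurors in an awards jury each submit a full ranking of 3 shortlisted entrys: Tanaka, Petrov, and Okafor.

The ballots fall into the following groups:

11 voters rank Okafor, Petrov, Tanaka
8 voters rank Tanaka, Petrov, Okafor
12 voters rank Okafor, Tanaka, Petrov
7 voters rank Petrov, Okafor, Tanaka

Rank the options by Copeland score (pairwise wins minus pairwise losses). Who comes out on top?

Okafor

Pairwise results:
  Tanaka vs Petrov: Tanaka wins 20–18.
  Tanaka vs Okafor: Okafor wins 30–8.
  Petrov vs Okafor: Okafor wins 23–15.
Copeland scores (wins − losses):
  Tanaka: 1 − 1 = 0
  Petrov: 0 − 2 = -2
  Okafor: 2 − 0 = 2
Okafor has the best Copeland score.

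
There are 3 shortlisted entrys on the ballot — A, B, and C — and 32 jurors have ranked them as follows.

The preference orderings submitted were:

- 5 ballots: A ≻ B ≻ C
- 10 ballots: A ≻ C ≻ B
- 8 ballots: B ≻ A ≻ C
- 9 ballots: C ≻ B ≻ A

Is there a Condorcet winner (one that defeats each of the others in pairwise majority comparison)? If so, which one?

Head-to-head results (32 voters total):
A vs B: B wins 17–15.
A vs C: A wins 23–9.
B vs C: C wins 19–13.
No candidate beats all others: A beats C beats B beats A, a majority cycle.

None — there is no Condorcet winner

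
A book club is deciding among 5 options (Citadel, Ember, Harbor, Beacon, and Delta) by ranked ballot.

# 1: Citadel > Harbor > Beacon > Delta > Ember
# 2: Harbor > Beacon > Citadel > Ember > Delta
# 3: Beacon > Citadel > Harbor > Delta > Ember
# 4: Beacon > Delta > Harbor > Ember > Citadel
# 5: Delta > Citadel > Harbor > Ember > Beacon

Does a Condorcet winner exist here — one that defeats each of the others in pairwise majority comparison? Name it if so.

No Condorcet winner

Head-to-head results (5 voters total):
Citadel vs Ember: Citadel wins 4–1.
Citadel vs Harbor: Citadel wins 3–2.
Citadel vs Beacon: Beacon wins 3–2.
Citadel vs Delta: Citadel wins 3–2.
Ember vs Harbor: Harbor wins 5–0.
Ember vs Beacon: Beacon wins 4–1.
Ember vs Delta: Delta wins 4–1.
Harbor vs Beacon: Harbor wins 3–2.
Harbor vs Delta: Harbor wins 3–2.
Beacon vs Delta: Beacon wins 4–1.
No candidate beats all others: Citadel beats Harbor beats Beacon beats Citadel, a majority cycle.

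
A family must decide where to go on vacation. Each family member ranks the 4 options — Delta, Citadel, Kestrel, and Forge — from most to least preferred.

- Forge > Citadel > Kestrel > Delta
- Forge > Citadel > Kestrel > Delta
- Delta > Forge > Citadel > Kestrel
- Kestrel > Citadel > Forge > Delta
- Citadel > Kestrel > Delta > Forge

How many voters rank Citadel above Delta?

4

Ballots ranking Citadel above Delta: 4.
Ballots ranking Delta above Citadel: 1.
So 4 of 5 voters prefer Citadel to Delta.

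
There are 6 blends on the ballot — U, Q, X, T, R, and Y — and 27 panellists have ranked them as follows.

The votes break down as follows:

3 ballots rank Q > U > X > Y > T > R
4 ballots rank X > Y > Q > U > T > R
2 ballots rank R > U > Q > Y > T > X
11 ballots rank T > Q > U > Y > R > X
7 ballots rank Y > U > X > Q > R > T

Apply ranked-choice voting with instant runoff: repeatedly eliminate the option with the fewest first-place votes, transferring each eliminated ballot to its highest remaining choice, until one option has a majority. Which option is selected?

Round 1: T 11, Y 7, X 4, Q 3, R 2, U 0. U has the fewest and is eliminated.
Round 2: T 11, Y 7, X 4, Q 3, R 2. R has the fewest and is eliminated.
Round 3: T 11, Y 7, Q 5, X 4. X has the fewest and is eliminated.
Round 4: T 11, Y 11, Q 5. Q has the fewest and is eliminated.
Round 5: Y 16, T 11. Y has a majority.

Y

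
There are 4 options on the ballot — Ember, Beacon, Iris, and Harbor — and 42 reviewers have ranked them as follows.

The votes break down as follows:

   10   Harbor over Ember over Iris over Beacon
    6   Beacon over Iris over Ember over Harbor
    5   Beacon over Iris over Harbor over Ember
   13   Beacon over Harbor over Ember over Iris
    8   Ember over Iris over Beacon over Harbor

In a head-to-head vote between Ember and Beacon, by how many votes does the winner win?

6

Ballots ranking Ember above Beacon: 10+8 = 18.
Ballots ranking Beacon above Ember: 6+5+13 = 24.
Beacon wins 24–18, a margin of 6.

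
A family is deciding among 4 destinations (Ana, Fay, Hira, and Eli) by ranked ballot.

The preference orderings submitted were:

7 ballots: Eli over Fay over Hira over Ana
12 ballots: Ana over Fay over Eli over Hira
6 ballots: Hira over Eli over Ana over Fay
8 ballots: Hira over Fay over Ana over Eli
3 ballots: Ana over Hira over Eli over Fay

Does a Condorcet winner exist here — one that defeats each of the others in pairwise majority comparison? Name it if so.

No Condorcet winner

Head-to-head results (36 voters total):
Ana vs Fay: Ana wins 21–15.
Ana vs Hira: Hira wins 21–15.
Ana vs Eli: Ana wins 23–13.
Fay vs Hira: Fay wins 19–17.
Fay vs Eli: Fay wins 20–16.
Hira vs Eli: Eli wins 19–17.
No candidate beats all others: Ana beats Fay beats Hira beats Ana, a majority cycle.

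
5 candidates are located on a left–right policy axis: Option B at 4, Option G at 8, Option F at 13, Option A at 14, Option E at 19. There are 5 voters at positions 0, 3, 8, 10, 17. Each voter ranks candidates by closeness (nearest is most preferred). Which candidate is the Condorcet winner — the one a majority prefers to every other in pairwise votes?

Option G

With single-peaked preferences on a line, the Condorcet winner is the candidate closest to the median voter.
The median voter (position 8) is closest to Option G at 8.
Check: Option G vs Option E — voters closer to Option G: 4 of 5.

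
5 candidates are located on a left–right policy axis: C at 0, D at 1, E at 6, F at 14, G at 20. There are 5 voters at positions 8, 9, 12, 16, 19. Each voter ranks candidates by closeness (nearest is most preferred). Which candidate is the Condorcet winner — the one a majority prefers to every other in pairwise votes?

With single-peaked preferences on a line, the Condorcet winner is the candidate closest to the median voter.
The median voter (position 12) is closest to F at 14.
Check: F vs E — voters closer to F: 3 of 5.

F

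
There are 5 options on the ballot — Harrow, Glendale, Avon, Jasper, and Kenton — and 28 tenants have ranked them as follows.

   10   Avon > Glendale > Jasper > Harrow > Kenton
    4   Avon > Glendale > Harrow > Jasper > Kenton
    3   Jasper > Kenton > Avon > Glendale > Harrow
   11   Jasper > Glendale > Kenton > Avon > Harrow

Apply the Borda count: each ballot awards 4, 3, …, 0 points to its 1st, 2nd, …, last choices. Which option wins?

Borda scores:
  Harrow: 10·1 + 4·2 + 3·0 + 11·0 = 18
  Glendale: 10·3 + 4·3 + 3·1 + 11·3 = 78
  Avon: 10·4 + 4·4 + 3·2 + 11·1 = 73
  Jasper: 10·2 + 4·1 + 3·4 + 11·4 = 80
  Kenton: 10·0 + 4·0 + 3·3 + 11·2 = 31
Jasper has the highest total.

Jasper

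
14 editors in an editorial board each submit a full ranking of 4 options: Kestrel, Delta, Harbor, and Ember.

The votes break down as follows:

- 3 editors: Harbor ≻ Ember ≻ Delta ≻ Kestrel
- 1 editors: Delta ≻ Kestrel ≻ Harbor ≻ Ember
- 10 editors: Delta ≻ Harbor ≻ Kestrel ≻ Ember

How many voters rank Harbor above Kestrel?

Ballots ranking Harbor above Kestrel: 3+10 = 13.
Ballots ranking Kestrel above Harbor: 1.
So 13 of 14 voters prefer Harbor to Kestrel.

13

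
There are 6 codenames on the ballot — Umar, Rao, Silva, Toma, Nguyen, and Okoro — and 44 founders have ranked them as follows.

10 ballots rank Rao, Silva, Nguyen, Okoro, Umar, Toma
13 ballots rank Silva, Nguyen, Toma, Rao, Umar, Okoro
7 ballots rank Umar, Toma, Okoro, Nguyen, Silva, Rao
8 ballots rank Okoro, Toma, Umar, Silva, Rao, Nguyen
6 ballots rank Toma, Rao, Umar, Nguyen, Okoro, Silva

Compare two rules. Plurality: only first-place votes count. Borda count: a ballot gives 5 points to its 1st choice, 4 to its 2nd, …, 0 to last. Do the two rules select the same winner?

Plurality first-place counts: Umar 7, Rao 10, Silva 13, Toma 6, Nguyen 0, Okoro 8 → Silva.
Borda totals: Umar 100, Rao 108, Silva 128, Toma 129, Nguyen 108, Okoro 87 → Toma.
The two rules disagree: plurality picks Silva, Borda picks Toma.

No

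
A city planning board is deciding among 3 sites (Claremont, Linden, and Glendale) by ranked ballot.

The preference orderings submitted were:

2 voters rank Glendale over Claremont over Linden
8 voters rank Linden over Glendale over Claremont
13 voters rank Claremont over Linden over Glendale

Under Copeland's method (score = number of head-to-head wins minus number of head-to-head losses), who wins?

Pairwise results:
  Claremont vs Linden: Claremont wins 15–8.
  Claremont vs Glendale: Claremont wins 13–10.
  Linden vs Glendale: Linden wins 21–2.
Copeland scores (wins − losses):
  Claremont: 2 − 0 = 2
  Linden: 1 − 1 = 0
  Glendale: 0 − 2 = -2
Claremont has the best Copeland score.

Claremont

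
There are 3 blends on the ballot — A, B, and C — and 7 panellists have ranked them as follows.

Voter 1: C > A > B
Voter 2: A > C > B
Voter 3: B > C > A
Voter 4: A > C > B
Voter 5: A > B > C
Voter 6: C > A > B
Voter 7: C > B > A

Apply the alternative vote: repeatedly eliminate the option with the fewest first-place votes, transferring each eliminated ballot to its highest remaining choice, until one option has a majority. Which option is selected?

C

Round 1: A 3, C 3, B 1. B has the fewest and is eliminated.
Round 2: C 4, A 3. C has a majority.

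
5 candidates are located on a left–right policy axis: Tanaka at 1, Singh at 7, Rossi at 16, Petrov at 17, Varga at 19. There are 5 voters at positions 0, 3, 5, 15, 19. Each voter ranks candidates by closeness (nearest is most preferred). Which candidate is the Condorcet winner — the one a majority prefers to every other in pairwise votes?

With single-peaked preferences on a line, the Condorcet winner is the candidate closest to the median voter.
The median voter (position 5) is closest to Singh at 7.
Check: Singh vs Rossi — voters closer to Singh: 3 of 5.

Singh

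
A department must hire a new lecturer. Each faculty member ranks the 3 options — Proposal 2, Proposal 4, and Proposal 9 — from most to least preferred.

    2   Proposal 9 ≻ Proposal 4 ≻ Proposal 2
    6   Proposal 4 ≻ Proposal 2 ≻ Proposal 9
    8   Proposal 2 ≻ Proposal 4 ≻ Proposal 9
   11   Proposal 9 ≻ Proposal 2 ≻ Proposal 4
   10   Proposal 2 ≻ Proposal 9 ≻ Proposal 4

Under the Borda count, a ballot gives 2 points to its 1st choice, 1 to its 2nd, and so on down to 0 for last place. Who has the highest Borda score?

Proposal 2

Borda scores:
  Proposal 2: 2·0 + 6·1 + 8·2 + 11·1 + 10·2 = 53
  Proposal 4: 2·1 + 6·2 + 8·1 + 11·0 + 10·0 = 22
  Proposal 9: 2·2 + 6·0 + 8·0 + 11·2 + 10·1 = 36
Proposal 2 has the highest total.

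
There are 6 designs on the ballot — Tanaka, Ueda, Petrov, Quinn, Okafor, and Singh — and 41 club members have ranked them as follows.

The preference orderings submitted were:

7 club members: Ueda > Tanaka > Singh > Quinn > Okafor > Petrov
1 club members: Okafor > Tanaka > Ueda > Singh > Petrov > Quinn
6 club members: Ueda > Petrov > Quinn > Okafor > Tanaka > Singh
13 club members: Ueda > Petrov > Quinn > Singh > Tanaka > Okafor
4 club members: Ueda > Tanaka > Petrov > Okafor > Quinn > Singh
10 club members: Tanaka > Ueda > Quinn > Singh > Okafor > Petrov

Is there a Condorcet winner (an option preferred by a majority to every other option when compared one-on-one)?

Yes

Head-to-head results (41 voters total):
Tanaka vs Ueda: Ueda wins 30–11.
Tanaka vs Petrov: Tanaka wins 22–19.
Tanaka vs Quinn: Tanaka wins 22–19.
Tanaka vs Okafor: Tanaka wins 34–7.
Tanaka vs Singh: Tanaka wins 28–13.
Ueda vs Petrov: Ueda wins 41–0.
Ueda vs Quinn: Ueda wins 41–0.
Ueda vs Okafor: Ueda wins 40–1.
Ueda vs Singh: Ueda wins 41–0.
Petrov vs Quinn: Petrov wins 24–17.
Petrov vs Okafor: Petrov wins 23–18.
Petrov vs Singh: Petrov wins 23–18.
Quinn vs Okafor: Quinn wins 36–5.
Quinn vs Singh: Quinn wins 33–8.
Okafor vs Singh: Singh wins 30–11.
Ueda beats each rival — Tanaka (30–11), Petrov (41–0), Quinn (41–0), Okafor (40–1), Singh (41–0) — so Ueda is the Condorcet winner.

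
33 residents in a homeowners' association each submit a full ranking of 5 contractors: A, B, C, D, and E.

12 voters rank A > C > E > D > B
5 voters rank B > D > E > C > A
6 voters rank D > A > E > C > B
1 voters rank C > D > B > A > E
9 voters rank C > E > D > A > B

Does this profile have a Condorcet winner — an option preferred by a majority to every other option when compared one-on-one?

No

Head-to-head results (33 voters total):
A vs B: A wins 27–6.
A vs C: A wins 18–15.
A vs D: D wins 21–12.
A vs E: A wins 19–14.
B vs C: C wins 28–5.
B vs D: D wins 28–5.
B vs E: E wins 27–6.
C vs D: C wins 22–11.
C vs E: C wins 22–11.
D vs E: E wins 21–12.
No candidate beats all others: A beats C beats D beats A, a majority cycle.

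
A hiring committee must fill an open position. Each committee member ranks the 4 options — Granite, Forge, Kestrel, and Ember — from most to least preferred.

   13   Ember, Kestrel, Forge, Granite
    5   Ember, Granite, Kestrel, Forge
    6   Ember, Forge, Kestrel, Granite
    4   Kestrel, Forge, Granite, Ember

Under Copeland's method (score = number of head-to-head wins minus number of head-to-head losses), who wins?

Pairwise results:
  Granite vs Forge: Forge wins 23–5.
  Granite vs Kestrel: Kestrel wins 23–5.
  Granite vs Ember: Ember wins 24–4.
  Forge vs Kestrel: Kestrel wins 22–6.
  Forge vs Ember: Ember wins 24–4.
  Kestrel vs Ember: Ember wins 24–4.
Copeland scores (wins − losses):
  Granite: 0 − 3 = -3
  Forge: 1 − 2 = -1
  Kestrel: 2 − 1 = 1
  Ember: 3 − 0 = 3
Ember has the best Copeland score.

Ember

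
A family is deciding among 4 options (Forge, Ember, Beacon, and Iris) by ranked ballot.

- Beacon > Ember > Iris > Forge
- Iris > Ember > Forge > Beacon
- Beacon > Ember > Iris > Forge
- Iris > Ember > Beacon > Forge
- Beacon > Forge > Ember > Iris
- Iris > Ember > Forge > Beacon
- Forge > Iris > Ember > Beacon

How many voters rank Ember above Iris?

Ballots ranking Ember above Iris: 3.
Ballots ranking Iris above Ember: 4.
So 3 of 7 voters prefer Ember to Iris.

3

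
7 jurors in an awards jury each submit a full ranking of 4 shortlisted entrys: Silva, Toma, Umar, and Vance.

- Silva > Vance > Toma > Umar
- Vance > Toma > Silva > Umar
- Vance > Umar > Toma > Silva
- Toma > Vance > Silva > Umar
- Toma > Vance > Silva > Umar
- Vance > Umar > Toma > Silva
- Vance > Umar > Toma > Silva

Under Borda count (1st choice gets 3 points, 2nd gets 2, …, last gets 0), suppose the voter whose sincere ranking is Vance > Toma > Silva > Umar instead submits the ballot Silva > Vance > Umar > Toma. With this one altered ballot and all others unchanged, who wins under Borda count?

Vance

Borda totals with the altered ballot: Silva 8, Toma 10, Umar 7, Vance 17.
The winner is unchanged: still Vance.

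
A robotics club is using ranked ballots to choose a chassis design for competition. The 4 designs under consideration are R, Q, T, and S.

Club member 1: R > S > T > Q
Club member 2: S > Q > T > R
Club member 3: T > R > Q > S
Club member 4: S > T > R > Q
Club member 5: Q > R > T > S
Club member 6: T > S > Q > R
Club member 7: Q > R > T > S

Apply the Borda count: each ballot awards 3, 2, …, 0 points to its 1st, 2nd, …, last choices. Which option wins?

Borda scores:
  R: 3 + 0 + 2 + 1 + 2 + 0 + 2 = 10
  Q: 0 + 2 + 1 + 0 + 3 + 1 + 3 = 10
  T: 1 + 1 + 3 + 2 + 1 + 3 + 1 = 12
  S: 2 + 3 + 0 + 3 + 0 + 2 + 0 = 10
T has the highest total.

T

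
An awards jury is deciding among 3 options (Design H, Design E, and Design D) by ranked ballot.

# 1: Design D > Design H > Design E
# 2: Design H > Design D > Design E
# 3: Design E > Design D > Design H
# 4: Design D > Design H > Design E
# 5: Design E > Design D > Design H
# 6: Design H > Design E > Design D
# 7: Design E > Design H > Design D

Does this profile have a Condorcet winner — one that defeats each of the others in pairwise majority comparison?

No

Head-to-head results (7 voters total):
Design H vs Design E: Design H wins 4–3.
Design H vs Design D: Design D wins 4–3.
Design E vs Design D: Design E wins 4–3.
No candidate beats all others: Design H beats Design E beats Design D beats Design H, a majority cycle.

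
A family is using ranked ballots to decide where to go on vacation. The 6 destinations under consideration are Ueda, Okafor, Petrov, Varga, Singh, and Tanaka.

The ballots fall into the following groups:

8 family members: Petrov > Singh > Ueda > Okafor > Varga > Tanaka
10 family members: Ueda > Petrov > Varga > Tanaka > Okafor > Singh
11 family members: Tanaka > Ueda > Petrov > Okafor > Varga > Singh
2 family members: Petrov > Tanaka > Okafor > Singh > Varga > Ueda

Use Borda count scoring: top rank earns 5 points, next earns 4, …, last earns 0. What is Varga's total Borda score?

Borda scores:
  Ueda: 8·3 + 10·5 + 11·4 + 2·0 = 118
  Okafor: 8·2 + 10·1 + 11·2 + 2·3 = 54
  Petrov: 8·5 + 10·4 + 11·3 + 2·5 = 123
  Varga: 8·1 + 10·3 + 11·1 + 2·1 = 51
  Singh: 8·4 + 10·0 + 11·0 + 2·2 = 36
  Tanaka: 8·0 + 10·2 + 11·5 + 2·4 = 83

51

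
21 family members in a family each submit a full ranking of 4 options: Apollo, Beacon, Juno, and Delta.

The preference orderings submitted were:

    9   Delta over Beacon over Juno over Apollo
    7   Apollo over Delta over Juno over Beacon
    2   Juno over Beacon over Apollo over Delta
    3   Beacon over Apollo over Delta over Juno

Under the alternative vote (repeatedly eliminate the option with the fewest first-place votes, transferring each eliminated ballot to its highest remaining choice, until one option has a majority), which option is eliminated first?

Juno

Round 1: Delta 9, Apollo 7, Beacon 3, Juno 2. Juno has the fewest and is eliminated.
Round 2: Delta 9, Apollo 7, Beacon 5. Beacon has the fewest and is eliminated.
Round 3: Apollo 12, Delta 9. Apollo has a majority.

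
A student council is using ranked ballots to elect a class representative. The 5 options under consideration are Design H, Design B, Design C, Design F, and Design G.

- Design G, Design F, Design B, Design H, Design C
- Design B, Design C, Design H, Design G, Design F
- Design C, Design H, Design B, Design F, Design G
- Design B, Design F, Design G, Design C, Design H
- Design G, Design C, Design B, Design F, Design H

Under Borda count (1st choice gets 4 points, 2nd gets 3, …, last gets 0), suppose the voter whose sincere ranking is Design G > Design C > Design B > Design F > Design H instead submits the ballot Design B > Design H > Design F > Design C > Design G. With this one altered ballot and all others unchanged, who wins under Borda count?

Borda totals with the altered ballot: Design H 9, Design B 16, Design C 9, Design F 9, Design G 7.
The winner is unchanged: still Design B.

Design B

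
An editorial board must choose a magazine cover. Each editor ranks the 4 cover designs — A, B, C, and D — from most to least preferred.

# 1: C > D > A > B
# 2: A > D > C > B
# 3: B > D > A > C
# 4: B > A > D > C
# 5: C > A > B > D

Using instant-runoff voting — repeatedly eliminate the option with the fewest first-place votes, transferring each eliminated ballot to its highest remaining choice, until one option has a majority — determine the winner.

C

Round 1: B 2, C 2, A 1, D 0. D has the fewest and is eliminated.
Round 2: B 2, C 2, A 1. A has the fewest and is eliminated.
Round 3: C 3, B 2. C has a majority.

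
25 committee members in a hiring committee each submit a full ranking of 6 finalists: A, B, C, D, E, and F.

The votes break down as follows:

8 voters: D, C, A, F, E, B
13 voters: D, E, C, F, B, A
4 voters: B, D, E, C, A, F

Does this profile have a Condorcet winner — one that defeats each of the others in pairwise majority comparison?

Yes

Head-to-head results (25 voters total):
A vs B: B wins 17–8.
A vs C: C wins 25–0.
A vs D: D wins 25–0.
A vs E: E wins 17–8.
A vs F: F wins 13–12.
B vs C: C wins 21–4.
B vs D: D wins 21–4.
B vs E: E wins 21–4.
B vs F: F wins 21–4.
C vs D: D wins 25–0.
C vs E: E wins 17–8.
C vs F: C wins 25–0.
D vs E: D wins 25–0.
D vs F: D wins 25–0.
E vs F: E wins 17–8.
D beats each rival — A (25–0), B (21–4), C (25–0), E (25–0), F (25–0) — so D is the Condorcet winner.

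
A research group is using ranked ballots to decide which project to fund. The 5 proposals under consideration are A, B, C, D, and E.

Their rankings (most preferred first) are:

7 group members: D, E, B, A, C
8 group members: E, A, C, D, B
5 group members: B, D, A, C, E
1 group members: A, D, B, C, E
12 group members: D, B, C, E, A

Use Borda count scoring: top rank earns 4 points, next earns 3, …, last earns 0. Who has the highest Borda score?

D

Borda scores:
  A: 7·1 + 8·3 + 5·2 + 4 + 12·0 = 45
  B: 7·2 + 8·0 + 5·4 + 2 + 12·3 = 72
  C: 7·0 + 8·2 + 5·1 + 1 + 12·2 = 46
  D: 7·4 + 8·1 + 5·3 + 3 + 12·4 = 102
  E: 7·3 + 8·4 + 5·0 + 0 + 12·1 = 65
D has the highest total.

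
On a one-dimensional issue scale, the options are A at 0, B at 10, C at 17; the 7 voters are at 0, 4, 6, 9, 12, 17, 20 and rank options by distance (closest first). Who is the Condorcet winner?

With single-peaked preferences on a line, the Condorcet winner is the candidate closest to the median voter.
The median voter (position 9) is closest to B at 10.
Check: B vs C — voters closer to B: 5 of 7.

B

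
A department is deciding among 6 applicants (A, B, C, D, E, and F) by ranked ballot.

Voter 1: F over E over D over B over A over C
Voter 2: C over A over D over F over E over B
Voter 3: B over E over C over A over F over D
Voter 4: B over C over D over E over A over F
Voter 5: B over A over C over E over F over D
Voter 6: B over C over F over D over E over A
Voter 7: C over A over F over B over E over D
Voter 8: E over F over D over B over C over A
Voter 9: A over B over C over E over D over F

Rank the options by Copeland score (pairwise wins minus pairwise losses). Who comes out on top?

B

Pairwise results:
  A vs B: B wins 6–3.
  A vs C: C wins 6–3.
  A vs D: A wins 5–4.
  A vs E: E wins 5–4.
  A vs F: A wins 6–3.
  B vs C: B wins 7–2.
  B vs D: B wins 6–3.
  B vs E: B wins 6–3.
  B vs F: B wins 5–4.
  C vs D: C wins 7–2.
  C vs E: C wins 6–3.
  C vs F: C wins 7–2.
  D vs E: E wins 6–3.
  D vs F: F wins 6–3.
  E vs F: E wins 5–4.
Copeland scores (wins − losses):
  A: 2 − 3 = -1
  B: 5 − 0 = 5
  C: 4 − 1 = 3
  D: 0 − 5 = -5
  E: 3 − 2 = 1
  F: 1 − 4 = -3
B has the best Copeland score.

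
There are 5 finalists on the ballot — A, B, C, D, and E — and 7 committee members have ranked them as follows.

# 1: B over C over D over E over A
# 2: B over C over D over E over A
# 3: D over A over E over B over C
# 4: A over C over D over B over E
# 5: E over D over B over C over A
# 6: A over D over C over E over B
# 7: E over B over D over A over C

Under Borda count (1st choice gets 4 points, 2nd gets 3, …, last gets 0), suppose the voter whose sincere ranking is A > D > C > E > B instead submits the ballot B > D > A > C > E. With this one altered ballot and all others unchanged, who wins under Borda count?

B

Borda totals with the altered ballot: A 10, B 19, C 11, D 18, E 12.
The switch changes the winner from D to B.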